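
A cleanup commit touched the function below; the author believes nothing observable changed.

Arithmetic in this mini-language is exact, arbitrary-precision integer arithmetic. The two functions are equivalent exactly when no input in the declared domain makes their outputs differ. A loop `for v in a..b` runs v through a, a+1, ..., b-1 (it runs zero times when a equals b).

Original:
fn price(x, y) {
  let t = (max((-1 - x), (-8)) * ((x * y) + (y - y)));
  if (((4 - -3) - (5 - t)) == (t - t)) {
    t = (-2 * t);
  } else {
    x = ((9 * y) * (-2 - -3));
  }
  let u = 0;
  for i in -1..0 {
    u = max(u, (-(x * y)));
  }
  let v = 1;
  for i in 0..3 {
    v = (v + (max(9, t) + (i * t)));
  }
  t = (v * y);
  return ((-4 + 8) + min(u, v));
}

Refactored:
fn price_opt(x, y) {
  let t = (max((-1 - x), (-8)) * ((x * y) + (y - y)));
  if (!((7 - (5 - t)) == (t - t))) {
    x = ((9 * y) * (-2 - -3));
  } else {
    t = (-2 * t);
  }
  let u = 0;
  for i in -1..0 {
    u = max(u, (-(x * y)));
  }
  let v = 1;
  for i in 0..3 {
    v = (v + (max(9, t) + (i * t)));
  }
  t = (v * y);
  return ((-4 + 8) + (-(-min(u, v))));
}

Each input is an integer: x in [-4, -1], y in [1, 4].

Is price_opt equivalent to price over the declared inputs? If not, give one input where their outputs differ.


Side by side, the visible changes include: boolean connective usage differs; arithmetic usage differs; constant usage differs.
One worked example (x=-2, y=3) — price: t = -6; (((4 - -3) - (5 - t)) == (t - t)) -> false; x = 27; u = 0; [i=-1]; u = 0; v = 1; [i=0]; v = 10; [i=1]; v = 13; [i=2]; v = 10; t = 30; return 4; price_opt: t = -6; (!((7 - (5 - t)) == (t - t))) -> true; x = 27; u = 0; [i=-1]; u = 0; v = 1; [i=0]; v = 10; [i=1]; v = 13; [i=2]; v = 10; t = 30; return 4; agreement on 4.
An exhaustive pass over the 16 declared inputs shows identical outputs.
verdict: equivalent


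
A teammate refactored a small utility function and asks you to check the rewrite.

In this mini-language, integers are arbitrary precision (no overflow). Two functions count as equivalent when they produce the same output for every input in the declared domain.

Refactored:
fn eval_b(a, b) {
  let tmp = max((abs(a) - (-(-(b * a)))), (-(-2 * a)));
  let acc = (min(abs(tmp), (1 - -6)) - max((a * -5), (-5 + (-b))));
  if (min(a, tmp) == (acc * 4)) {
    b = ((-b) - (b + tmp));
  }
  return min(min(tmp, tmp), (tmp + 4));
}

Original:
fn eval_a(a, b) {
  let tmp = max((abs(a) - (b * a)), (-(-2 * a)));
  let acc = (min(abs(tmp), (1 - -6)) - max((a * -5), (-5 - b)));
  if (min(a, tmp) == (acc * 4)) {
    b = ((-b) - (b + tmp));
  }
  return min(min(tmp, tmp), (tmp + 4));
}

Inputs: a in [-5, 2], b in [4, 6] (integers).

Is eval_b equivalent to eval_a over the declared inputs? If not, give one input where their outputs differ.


The two versions differ — the changes include arithmetic usage differs.
Tracing a=-4, b=4: eval_a: tmp := 20 | acc := -13 | (min(a, tmp) == (acc * 4)): false | result 20 | eval_b: tmp := 20 | acc := -13 | (min(a, tmp) == (acc * 4)): false | result 20 — matching result 20.
An exhaustive pass over the 24 declared inputs shows identical outputs.
verdict: equivalent


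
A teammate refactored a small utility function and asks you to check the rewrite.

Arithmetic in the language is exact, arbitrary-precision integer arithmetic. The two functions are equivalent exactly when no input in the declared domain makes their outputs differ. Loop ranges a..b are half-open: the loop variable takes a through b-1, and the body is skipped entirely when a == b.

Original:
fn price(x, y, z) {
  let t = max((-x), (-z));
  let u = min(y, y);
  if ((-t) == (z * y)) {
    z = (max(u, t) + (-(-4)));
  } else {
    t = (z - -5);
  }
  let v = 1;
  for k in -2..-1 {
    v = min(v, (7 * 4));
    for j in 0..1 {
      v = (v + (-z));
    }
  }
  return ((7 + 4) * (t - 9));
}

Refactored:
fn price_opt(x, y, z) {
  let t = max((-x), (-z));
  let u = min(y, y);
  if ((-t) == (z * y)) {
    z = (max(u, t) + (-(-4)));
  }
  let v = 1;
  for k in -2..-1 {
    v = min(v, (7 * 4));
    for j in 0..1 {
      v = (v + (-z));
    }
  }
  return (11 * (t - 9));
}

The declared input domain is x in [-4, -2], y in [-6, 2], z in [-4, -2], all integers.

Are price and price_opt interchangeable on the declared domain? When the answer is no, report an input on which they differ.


Evaluate both at x=-4, y=-6, z=-4.
price: t becomes 4; next u becomes -6; next ((-t) == (z * y)) evaluates to false; next t becomes 1; next v becomes 1; next at k=-2:; next v becomes 1; next at j=0:; next v becomes 5; next final value -88
price_opt: t becomes 4; next u becomes -6; next ((-t) == (z * y)) evaluates to false; next v becomes 1; next at k=-2:; next v becomes 1; next at j=0:; next v becomes 5; next final value -55
-88 against -55: the behavior changed.
verdict: not equivalent; witness: x=-4, y=-6, z=-4


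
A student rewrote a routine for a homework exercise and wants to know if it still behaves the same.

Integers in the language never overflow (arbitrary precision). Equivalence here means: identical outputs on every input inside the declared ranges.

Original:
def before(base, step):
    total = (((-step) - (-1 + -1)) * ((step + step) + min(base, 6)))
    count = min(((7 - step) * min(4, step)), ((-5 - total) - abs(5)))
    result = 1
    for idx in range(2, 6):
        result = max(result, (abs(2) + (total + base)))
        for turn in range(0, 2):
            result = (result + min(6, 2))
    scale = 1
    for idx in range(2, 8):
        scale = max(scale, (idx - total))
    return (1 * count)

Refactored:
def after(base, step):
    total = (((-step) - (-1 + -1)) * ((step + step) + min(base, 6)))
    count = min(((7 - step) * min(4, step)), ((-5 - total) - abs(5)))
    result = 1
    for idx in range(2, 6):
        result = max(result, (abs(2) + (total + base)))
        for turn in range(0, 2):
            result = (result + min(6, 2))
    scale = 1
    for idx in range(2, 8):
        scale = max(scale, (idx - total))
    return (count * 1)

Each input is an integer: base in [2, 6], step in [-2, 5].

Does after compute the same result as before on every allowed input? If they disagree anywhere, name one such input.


Changes here: same computation, different form; the full 40-point sweep finds no disagreement.
verdict: equivalent


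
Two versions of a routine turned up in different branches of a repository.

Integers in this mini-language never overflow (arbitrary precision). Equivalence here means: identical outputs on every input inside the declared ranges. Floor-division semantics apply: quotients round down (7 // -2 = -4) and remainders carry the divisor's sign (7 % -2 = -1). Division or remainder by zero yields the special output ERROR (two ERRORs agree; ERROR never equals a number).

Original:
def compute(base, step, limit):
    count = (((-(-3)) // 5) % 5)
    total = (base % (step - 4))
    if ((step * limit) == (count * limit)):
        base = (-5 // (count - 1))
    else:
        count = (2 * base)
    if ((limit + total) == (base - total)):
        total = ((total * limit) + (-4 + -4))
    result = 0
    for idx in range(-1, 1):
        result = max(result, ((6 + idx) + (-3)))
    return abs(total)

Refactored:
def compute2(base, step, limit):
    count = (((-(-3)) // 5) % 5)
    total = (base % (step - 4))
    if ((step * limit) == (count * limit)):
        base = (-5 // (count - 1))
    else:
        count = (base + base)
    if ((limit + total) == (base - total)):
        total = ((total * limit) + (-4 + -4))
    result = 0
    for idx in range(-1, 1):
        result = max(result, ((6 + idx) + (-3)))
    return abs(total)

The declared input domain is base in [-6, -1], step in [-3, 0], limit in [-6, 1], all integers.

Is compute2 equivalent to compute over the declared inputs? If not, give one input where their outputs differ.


Equivalent — the differences include arithmetic usage differs; constant usage differs, yet no declared input distinguishes the two.
As a probe, take base=-4, step=-1, limit=-5: compute runs count becomes 0; next total becomes -4; next ((step * limit) == (count * limit)) evaluates to false; next count becomes -8; next ((limit + total) == (base - total)) evaluates to false; next result becomes 0; next at idx=-1:; next result becomes 2; next at idx=0:; next result becomes 3; next final value 4; compute2 runs count becomes 0; next total becomes -4; next ((step * limit) == (count * limit)) evaluates to false; next count becomes -8; next ((limit + total) == (base - total)) evaluates to false; next result becomes 0; next at idx=-1:; next result becomes 2; next at idx=0:; next result becomes 3; next final value 4; both end at 4.
Every one of the 192 inputs gives matching results.
verdict: equivalent


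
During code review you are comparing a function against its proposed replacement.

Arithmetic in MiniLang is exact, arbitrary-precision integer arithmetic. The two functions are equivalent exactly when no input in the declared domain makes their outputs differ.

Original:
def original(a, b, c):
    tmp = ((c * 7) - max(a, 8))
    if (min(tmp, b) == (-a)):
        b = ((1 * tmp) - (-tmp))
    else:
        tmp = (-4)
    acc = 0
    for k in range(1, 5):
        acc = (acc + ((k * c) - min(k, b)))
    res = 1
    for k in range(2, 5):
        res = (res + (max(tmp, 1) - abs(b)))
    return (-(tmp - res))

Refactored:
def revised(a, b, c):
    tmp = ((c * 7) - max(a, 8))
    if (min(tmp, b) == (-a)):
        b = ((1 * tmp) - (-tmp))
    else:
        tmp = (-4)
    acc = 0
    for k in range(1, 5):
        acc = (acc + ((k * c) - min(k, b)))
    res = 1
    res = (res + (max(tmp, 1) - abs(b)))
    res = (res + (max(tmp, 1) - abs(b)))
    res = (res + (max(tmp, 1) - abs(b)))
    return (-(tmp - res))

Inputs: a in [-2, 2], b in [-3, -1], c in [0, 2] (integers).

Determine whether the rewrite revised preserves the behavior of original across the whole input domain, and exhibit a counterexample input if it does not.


Changes here: constant usage differs; min/max/abs usage differs; loop structure differs; statement counts differ; arithmetic usage differs; the full 45-point sweep finds no disagreement.
verdict: equivalent


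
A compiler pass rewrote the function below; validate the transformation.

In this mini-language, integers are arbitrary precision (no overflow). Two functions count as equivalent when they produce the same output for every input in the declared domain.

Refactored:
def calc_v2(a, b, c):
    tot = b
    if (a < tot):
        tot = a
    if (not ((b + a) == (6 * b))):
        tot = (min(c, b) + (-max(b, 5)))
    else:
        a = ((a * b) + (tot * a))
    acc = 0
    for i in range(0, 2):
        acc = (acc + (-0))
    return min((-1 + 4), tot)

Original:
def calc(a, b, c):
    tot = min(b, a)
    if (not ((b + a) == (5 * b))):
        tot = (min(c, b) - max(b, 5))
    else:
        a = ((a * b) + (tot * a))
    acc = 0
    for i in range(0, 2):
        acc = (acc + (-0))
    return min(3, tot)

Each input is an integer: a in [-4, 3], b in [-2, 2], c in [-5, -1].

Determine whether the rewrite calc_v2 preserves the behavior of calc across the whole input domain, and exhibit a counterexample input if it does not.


Not equivalent: a=-4, b=-1, c=-5 separates them (-4 vs -10).
calc: tot = -4; (not ((b + a) == (5 * b))) -> false; a = 20; acc = 0; [i=0]; acc = 0; [i=1]; acc = 0; return -4
calc_v2: tot = -1; (a < tot) -> true; tot = -4; (not ((b + a) == (6 * b))) -> true; tot = -10; acc = 0; [i=0]; acc = 0; [i=1]; acc = 0; return -10
verdict: not equivalent; witness: a=-4, b=-1, c=-5


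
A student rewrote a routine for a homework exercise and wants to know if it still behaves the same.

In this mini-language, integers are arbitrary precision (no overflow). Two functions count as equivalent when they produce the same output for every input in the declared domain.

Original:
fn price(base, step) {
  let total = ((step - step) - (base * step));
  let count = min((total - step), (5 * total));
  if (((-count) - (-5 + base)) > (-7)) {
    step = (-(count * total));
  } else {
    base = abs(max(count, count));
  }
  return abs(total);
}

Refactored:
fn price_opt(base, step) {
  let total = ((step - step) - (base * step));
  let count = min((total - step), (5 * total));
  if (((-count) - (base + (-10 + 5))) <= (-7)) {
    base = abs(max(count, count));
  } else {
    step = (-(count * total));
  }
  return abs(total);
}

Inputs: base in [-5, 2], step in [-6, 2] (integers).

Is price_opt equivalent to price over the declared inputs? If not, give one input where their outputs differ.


The two are interchangeable: comparison usage differs, constant usage differs, arithmetic usage differs, and every declared input agrees.
One worked example (base=2, step=-3) — price: total=6, then count=9, then (((-count) - (-5 + base)) > (-7)) is true, then step=-54, then returns 6; price_opt: total=6, then count=9, then (((-count) - (base + (-10 + 5))) <= (-7)) is false, then step=-54, then returns 6; agreement on 6.
Checked all 72 inputs in the declared domain: the outputs agree on every one.
verdict: equivalent


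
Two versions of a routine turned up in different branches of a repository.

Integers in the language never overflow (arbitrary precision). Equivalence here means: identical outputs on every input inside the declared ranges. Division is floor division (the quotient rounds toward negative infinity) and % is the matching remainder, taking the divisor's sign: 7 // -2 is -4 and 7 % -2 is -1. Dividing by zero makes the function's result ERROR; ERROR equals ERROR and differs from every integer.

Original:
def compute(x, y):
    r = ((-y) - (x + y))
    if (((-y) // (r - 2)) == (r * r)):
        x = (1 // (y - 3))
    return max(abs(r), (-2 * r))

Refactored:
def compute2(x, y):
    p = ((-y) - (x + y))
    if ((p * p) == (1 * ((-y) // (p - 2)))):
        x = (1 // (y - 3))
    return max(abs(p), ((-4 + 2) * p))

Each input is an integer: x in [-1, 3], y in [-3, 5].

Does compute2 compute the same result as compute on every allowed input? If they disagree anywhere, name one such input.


Side by side, the visible changes include: constant usage differs; arithmetic usage differs; local variable names differ.
As a probe, take x=2, y=2: compute runs r := -6 | (((-y) // (r - 2)) == (r * r)): false | result 12; compute2 runs p := -6 | ((p * p) == (1 * ((-y) // (p - 2)))): false | result 12; both end at 12.
Every one of the 45 inputs gives matching results.
verdict: equivalent


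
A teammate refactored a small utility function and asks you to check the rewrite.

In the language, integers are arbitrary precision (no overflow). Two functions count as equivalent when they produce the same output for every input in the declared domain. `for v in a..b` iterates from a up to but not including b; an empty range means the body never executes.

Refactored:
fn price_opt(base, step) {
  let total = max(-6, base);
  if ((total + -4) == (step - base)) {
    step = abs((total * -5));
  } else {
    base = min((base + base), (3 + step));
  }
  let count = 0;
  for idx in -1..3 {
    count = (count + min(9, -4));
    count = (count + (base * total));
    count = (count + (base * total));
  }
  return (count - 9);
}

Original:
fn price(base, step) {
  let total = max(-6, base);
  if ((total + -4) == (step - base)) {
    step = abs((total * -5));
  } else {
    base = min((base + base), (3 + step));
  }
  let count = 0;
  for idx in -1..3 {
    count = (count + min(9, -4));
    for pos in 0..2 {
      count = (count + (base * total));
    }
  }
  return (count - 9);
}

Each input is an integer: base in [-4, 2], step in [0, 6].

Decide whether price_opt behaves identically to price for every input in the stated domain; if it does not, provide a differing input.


Differences: arithmetic usage differs, and local variable names differ, and loop structure differs — yet all 49 inputs agree.
verdict: equivalent


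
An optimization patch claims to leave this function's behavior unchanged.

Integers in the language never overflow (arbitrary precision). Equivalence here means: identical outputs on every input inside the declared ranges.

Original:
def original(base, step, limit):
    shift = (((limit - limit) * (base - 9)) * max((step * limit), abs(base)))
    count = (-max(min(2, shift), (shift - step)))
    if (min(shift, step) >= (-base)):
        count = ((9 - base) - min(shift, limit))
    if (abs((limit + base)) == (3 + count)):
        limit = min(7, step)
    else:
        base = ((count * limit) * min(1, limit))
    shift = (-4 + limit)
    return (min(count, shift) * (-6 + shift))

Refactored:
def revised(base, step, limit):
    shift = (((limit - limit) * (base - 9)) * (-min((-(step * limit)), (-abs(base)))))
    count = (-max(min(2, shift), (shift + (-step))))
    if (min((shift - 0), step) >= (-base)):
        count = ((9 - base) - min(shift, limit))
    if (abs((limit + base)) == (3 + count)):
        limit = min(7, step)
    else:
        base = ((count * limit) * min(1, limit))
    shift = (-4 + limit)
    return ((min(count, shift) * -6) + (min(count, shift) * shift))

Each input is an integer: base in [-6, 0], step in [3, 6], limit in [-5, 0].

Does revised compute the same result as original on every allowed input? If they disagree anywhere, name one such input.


Differences: arithmetic usage differs, plus min/max/abs usage differs, plus constant usage differs — yet all 168 inputs agree.
verdict: equivalent


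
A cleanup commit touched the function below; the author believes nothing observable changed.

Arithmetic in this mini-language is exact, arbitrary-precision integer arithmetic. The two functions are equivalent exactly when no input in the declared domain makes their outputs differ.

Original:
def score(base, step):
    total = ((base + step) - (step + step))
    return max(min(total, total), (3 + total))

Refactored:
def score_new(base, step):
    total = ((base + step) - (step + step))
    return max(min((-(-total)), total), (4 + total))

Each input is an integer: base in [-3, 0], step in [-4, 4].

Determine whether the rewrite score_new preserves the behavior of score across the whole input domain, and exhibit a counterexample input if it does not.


Not equivalent: base=-3, step=-4 separates them (4 vs 5).
score: total = 1; return 4
score_new: total = 1; return 5
verdict: not equivalent; witness: base=-3, step=-4


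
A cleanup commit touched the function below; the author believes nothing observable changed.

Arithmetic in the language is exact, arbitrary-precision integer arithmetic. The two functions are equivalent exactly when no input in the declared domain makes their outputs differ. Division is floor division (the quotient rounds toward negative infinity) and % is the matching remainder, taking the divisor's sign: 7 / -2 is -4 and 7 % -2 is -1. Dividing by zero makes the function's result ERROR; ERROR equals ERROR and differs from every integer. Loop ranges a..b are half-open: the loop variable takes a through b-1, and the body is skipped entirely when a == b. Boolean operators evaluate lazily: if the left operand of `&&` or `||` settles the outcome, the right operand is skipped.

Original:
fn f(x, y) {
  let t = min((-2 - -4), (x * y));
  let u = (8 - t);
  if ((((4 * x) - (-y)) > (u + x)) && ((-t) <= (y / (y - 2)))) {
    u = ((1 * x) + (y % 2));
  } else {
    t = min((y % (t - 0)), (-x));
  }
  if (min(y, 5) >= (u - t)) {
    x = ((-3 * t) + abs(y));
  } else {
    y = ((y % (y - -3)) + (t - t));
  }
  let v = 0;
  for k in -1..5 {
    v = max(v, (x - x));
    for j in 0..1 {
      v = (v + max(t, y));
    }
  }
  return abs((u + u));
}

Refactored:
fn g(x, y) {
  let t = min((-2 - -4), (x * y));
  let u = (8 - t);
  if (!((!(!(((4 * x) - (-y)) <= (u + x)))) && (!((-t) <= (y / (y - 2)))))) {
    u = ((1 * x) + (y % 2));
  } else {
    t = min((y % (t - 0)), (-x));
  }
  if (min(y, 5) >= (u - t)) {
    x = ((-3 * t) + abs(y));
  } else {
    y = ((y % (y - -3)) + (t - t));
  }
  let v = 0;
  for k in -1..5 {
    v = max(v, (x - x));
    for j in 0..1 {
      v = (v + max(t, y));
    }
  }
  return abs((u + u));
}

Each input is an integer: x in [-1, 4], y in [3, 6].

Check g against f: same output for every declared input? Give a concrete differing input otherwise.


Try x=-1, y=3.
f: t = -3; u = 11; ((((4 * x) - (-y)) > (u + x)) && ((-t) <= (y / (y - 2)))) -> false; t = 0; (min(y, 5) >= (u - t)) -> false; y = 3; v = 0; [k=-1]; v = 0; [j=0]; v = 3; [k=0]; v = 3; [j=0]; v = 6; [k=1]; v = 6; [j=0]; v = 9; [k=2]; v = 9; [j=0]; v = 12; [k=3]; v = 12; [j=0]; v = 15; [k=4]; v = 15; [j=0]; v = 18; return 22
g: t = -3; u = 11; (!((!(!(((4 * x) - (-y)) <= (u + x)))) && (!((-t) <= (y / (y - 2)))))) -> true; u = 0; (min(y, 5) >= (u - t)) -> true; x = 12; v = 0; [k=-1]; v = 0; [j=0]; v = 3; [k=0]; v = 3; [j=0]; v = 6; [k=1]; v = 6; [j=0]; v = 9; [k=2]; v = 9; [j=0]; v = 12; [k=3]; v = 12; [j=0]; v = 15; [k=4]; v = 15; [j=0]; v = 18; return 0
22 against 0: the behavior changed.
verdict: not equivalent; witness: x=-1, y=3


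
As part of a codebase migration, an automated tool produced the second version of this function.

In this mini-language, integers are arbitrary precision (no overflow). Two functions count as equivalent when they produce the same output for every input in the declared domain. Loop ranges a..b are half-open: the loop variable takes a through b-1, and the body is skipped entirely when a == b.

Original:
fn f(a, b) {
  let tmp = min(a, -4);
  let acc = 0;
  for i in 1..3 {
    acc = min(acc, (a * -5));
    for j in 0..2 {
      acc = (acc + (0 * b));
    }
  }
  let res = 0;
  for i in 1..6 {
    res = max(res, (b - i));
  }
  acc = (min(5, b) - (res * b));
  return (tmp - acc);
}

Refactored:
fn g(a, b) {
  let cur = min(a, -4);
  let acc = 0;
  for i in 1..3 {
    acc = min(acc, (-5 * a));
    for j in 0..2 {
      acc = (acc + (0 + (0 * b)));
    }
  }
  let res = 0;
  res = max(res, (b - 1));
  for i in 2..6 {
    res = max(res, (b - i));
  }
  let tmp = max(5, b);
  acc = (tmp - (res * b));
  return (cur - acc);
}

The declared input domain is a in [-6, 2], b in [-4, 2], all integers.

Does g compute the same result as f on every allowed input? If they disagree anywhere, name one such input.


Run the pair on a=-6, b=-4.
f: tmp := -6 | acc := 0 | iter i=1: | acc := 0 | iter j=0: | acc := 0 | iter j=1: | acc := 0 | iter i=2: | acc := 0 | iter j=0: | acc := 0 | iter j=1: | acc := 0 | res := 0 | iter i=1: | res := 0 | iter i=2: | res := 0 | iter i=3: | res := 0 | iter i=4: | res := 0 | iter i=5: | res := 0 | acc := -4 | result -2
g: cur := -6 | acc := 0 | iter i=1: | acc := 0 | iter j=0: | acc := 0 | iter j=1: | acc := 0 | iter i=2: | acc := 0 | iter j=0: | acc := 0 | iter j=1: | acc := 0 | res := 0 | res := 0 | iter i=2: | res := 0 | iter i=3: | res := 0 | iter i=4: | res := 0 | iter i=5: | res := 0 | tmp := 5 | acc := 5 | result -11
-2 against -11: the behavior changed.
verdict: not equivalent; witness: a=-6, b=-4


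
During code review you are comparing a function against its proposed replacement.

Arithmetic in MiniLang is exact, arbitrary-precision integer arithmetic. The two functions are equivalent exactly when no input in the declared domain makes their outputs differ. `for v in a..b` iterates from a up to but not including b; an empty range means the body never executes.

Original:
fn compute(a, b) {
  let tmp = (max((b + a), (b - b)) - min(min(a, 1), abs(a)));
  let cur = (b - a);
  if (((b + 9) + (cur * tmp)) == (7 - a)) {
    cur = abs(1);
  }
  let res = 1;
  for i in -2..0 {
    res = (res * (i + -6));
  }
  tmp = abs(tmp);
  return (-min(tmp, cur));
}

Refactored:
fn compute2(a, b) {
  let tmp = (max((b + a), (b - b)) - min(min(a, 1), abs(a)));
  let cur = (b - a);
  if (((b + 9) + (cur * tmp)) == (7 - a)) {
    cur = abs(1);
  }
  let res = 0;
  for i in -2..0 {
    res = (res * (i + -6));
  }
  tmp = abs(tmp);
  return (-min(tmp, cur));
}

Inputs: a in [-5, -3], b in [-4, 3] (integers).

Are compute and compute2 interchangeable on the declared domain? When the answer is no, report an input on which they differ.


Although `1` became `0`, no input in the stated domain can expose it.
Spot check at a=-5, b=2 — compute: tmp=5, then cur=7, then (((b + 9) + (cur * tmp)) == (7 - a)) is false, then res=1, then (i=-2), then res=-8, then (i=-1), then res=56, then tmp=5, then returns -5. compute2: tmp=5, then cur=7, then (((b + 9) + (cur * tmp)) == (7 - a)) is false, then res=0, then (i=-2), then res=0, then (i=-1), then res=0, then tmp=5, then returns -5. Both give -5.
Every one of the 24 inputs gives matching results.
verdict: equivalent


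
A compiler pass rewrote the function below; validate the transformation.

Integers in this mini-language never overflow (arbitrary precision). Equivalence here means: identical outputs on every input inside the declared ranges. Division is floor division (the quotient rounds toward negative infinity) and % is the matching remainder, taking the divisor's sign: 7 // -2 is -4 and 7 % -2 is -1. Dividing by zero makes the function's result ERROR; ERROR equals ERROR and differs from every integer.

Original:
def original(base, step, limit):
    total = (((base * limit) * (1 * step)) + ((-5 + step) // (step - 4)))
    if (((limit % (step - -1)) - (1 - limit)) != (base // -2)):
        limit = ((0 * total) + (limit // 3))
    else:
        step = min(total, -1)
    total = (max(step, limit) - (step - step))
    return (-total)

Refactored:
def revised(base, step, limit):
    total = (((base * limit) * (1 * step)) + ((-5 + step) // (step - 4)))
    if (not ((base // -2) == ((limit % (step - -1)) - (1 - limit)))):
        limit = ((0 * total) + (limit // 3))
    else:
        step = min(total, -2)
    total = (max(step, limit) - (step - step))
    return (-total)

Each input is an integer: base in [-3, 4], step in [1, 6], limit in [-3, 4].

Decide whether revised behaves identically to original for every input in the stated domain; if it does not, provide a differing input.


These are not equivalent — on base=-3, step=5, limit=-2 the outputs split (1 vs 2).
original: total := 30 | (((limit % (step - -1)) - (1 - limit)) != (base // -2)): false | step := -1 | total := -1 | result 1
revised: total := 30 | (not ((base // -2) == ((limit % (step - -1)) - (1 - limit)))): false | step := -2 | total := -2 | result 2
verdict: not equivalent; witness: base=-3, step=5, limit=-2


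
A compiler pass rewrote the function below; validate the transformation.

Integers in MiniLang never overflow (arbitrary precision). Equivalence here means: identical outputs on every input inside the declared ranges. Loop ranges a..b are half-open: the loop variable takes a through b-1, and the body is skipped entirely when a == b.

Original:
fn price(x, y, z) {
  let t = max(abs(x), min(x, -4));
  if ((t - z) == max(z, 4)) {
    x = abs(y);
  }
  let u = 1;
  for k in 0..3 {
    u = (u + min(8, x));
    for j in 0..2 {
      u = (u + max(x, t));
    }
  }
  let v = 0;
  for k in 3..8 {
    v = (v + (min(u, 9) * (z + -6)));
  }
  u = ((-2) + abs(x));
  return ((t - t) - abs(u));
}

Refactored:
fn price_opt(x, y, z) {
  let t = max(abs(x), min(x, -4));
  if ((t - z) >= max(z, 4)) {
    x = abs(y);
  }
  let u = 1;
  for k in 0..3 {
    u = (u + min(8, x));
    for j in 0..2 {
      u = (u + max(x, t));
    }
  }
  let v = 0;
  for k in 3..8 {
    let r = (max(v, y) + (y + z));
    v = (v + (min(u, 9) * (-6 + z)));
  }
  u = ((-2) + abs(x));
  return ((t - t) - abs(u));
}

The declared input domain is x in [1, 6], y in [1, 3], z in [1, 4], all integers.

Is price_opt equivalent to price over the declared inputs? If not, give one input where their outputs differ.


Try x=6, y=1, z=1.
price: t := 6 | ((t - z) == max(z, 4)): false | u := 1 | iter k=0: | u := 7 | iter j=0: | u := 13 | iter j=1: | u := 19 | iter k=1: | u := 25 | iter j=0: | u := 31 | iter j=1: | u := 37 | iter k=2: | u := 43 | iter j=0: | u := 49 | iter j=1: | u := 55 | v := 0 | iter k=3: | v := -45 | iter k=4: | v := -90 | iter k=5: | v := -135 | iter k=6: | v := -180 | iter k=7: | v := -225 | u := 4 | result -4
price_opt: t := 6 | ((t - z) >= max(z, 4)): true | x := 1 | u := 1 | iter k=0: | u := 2 | iter j=0: | u := 8 | iter j=1: | u := 14 | iter k=1: | u := 15 | iter j=0: | u := 21 | iter j=1: | u := 27 | iter k=2: | u := 28 | iter j=0: | u := 34 | iter j=1: | u := 40 | v := 0 | iter k=3: | r := 3 | v := -45 | iter k=4: | r := 3 | v := -90 | iter k=5: | r := 3 | v := -135 | iter k=6: | r := 3 | v := -180 | iter k=7: | r := 3 | v := -225 | u := -1 | result -1
-4 and -1 differ, so these are not the same function on this domain.
verdict: not equivalent; witness: x=6, y=1, z=1


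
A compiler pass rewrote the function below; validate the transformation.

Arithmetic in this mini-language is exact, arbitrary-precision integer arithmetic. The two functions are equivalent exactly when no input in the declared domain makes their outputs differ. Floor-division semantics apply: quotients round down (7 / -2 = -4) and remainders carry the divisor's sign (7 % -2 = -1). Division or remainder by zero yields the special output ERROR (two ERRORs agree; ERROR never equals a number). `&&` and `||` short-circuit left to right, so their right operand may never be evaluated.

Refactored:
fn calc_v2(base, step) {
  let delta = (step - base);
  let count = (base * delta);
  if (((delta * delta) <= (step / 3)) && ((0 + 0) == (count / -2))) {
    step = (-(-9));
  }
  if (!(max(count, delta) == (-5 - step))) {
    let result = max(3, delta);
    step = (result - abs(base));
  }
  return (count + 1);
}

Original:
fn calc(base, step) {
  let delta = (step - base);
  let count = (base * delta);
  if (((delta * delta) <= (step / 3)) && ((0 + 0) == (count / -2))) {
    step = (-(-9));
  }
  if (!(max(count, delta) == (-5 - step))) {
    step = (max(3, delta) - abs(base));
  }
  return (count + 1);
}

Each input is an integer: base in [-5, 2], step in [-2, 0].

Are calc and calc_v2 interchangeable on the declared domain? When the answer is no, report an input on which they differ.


The two versions differ — the changes include statement counts differ, local variable names differ.
One worked example (base=2, step=0) — calc: delta := -2 | count := -4 | (((delta * delta) <= (step / 3)) && ((0 + 0) == (count / -2))): false | (!(max(count, delta) == (-5 - step))): true | step := 1 | result -3; calc_v2: delta := -2 | count := -4 | (((delta * delta) <= (step / 3)) && ((0 + 0) == (count / -2))): false | (!(max(count, delta) == (-5 - step))): true | result := 3 | step := 1 | result -3; agreement on -3.
Checked all 24 inputs in the declared domain: the outputs agree on every one.
verdict: equivalent


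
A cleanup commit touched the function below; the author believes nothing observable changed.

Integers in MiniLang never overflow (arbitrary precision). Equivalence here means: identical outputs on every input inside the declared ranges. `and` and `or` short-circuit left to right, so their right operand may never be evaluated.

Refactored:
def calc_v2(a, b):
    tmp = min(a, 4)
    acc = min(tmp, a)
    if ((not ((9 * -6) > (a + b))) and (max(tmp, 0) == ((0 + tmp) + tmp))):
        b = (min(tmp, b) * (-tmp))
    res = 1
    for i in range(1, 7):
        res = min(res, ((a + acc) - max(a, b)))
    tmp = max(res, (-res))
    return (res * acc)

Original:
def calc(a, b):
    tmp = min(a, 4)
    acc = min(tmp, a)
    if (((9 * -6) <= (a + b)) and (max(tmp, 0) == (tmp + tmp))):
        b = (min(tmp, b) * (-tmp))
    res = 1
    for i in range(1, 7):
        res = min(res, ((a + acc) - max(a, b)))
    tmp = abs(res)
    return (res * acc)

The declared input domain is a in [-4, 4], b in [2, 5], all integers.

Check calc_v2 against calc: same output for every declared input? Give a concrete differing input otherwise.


Although constant usage differs; and comparison usage differs; and boolean connective usage differs; and arithmetic usage differs; and min/max/abs usage differs, 36/36 inputs agree.
verdict: equivalent


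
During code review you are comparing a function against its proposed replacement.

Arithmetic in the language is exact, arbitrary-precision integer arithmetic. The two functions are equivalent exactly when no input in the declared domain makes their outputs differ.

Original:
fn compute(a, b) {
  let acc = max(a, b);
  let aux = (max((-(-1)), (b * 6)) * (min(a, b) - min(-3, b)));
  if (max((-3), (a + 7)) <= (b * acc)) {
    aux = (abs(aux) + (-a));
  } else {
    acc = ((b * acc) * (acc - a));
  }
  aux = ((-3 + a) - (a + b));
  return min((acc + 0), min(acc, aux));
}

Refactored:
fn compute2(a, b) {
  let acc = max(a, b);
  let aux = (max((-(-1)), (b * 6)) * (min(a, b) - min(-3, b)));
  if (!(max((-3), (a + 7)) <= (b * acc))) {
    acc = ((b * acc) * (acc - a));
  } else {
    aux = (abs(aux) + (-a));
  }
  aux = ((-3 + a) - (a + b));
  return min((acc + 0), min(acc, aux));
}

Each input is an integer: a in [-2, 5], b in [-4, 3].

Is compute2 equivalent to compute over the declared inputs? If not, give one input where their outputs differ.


Although boolean connective usage differs, 64/64 inputs agree.
verdict: equivalent


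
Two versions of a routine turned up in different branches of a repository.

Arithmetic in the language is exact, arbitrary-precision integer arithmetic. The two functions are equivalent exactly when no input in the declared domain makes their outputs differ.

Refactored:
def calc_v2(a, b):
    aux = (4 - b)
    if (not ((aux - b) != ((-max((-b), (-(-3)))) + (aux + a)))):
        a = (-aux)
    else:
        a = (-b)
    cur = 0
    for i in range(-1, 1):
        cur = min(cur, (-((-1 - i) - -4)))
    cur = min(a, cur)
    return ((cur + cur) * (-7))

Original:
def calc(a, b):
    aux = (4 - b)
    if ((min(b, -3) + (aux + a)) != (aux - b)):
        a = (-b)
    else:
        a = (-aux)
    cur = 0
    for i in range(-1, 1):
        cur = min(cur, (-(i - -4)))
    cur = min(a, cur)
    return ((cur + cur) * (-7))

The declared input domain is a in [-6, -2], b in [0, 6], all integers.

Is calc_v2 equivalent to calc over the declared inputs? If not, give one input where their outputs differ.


Reading the diff, among the changes: arithmetic usage differs; boolean connective usage differs; constant usage differs; min/max/abs usage differs.
Tracing a=-2, b=0: calc: aux=4, then ((min(b, -3) + (aux + a)) != (aux - b)) is true, then a=0, then cur=0, then (i=-1), then cur=-3, then (i=0), then cur=-4, then cur=-4, then returns 56 | calc_v2: aux=4, then (not ((aux - b) != ((-max((-b), (-(-3)))) + (aux + a)))) is false, then a=0, then cur=0, then (i=-1), then cur=-4, then (i=0), then cur=-4, then cur=-4, then returns 56 — matching result 56.
Checked all 35 inputs in the declared domain: the outputs agree on every one.
verdict: equivalent


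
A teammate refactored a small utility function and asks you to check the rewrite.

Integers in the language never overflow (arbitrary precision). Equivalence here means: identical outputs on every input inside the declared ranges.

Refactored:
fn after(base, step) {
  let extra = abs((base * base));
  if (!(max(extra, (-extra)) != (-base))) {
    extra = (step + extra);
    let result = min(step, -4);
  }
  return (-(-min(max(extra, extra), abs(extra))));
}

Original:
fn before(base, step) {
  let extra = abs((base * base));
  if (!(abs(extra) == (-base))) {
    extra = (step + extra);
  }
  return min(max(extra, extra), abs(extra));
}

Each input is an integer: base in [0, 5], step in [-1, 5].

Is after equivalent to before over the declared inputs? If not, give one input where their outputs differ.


The rewrite breaks on base=0, step=-1, where the results are 0 and -1.
before: extra becomes 0; next (!(abs(extra) == (-base))) evaluates to false; next final value 0
after: extra becomes 0; next (!(max(extra, (-extra)) != (-base))) evaluates to true; next extra becomes -1; next result becomes -4; next final value -1
verdict: not equivalent; witness: base=0, step=-1


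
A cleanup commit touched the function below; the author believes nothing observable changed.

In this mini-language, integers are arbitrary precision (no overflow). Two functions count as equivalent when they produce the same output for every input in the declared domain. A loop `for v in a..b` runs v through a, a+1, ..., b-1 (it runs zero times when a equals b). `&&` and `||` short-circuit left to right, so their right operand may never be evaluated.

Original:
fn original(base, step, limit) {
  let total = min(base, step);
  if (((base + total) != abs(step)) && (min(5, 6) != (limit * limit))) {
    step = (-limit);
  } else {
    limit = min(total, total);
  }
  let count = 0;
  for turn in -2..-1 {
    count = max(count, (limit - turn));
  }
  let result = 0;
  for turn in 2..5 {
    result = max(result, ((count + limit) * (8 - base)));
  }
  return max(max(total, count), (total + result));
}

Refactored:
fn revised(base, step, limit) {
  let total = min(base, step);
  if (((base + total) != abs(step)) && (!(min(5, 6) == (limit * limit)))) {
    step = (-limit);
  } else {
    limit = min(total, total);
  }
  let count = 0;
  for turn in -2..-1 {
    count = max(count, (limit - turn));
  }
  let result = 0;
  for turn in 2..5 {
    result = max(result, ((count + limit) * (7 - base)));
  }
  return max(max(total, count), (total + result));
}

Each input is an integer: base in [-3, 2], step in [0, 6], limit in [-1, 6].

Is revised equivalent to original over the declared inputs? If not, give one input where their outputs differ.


The rewrite breaks on base=-3, step=0, limit=0, where the results are 19 and 17.
original: total=-3, then (((base + total) != abs(step)) && (min(5, 6) != (limit * limit))) is true, then step=0, then count=0, then (turn=-2), then count=2, then result=0, then (turn=2), then result=22, then (turn=3), then result=22, then (turn=4), then result=22, then returns 19
revised: total=-3, then (((base + total) != abs(step)) && (!(min(5, 6) == (limit * limit)))) is true, then step=0, then count=0, then (turn=-2), then count=2, then result=0, then (turn=2), then result=20, then (turn=3), then result=20, then (turn=4), then result=20, then returns 17
verdict: not equivalent; witness: base=-3, step=0, limit=0


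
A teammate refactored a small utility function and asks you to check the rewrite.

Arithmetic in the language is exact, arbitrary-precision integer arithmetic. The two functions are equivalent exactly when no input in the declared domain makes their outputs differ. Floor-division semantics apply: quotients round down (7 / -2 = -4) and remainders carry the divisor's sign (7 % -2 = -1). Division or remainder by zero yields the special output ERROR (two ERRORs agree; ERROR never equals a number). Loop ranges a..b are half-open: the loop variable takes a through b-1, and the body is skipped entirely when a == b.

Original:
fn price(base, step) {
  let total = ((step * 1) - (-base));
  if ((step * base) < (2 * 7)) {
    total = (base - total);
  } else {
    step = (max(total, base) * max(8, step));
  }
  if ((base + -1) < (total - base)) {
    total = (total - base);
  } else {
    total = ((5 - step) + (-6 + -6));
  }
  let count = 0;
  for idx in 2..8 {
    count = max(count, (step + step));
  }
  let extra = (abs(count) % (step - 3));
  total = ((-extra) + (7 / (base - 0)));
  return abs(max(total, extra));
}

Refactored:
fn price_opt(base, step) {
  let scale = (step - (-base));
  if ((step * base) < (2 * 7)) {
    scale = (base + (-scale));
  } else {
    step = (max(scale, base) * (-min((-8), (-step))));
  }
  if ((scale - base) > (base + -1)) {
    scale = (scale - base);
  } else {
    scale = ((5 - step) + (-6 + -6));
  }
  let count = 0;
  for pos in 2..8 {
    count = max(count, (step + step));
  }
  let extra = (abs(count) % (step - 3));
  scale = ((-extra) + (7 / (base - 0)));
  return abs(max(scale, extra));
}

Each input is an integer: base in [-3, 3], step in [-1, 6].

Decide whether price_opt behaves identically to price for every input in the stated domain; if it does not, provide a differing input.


Equivalent — the differences include min/max/abs usage differs, comparison usage differs, local variable names differ, arithmetic usage differs, constant usage differs, yet no declared input distinguishes the two.
Tracing base=0, step=0: price: total becomes 0; next ((step * base) < (2 * 7)) evaluates to true; next total becomes 0; next ((base + -1) < (total - base)) evaluates to true; next total becomes 0; next count becomes 0; next at idx=2:; next count becomes 0; next at idx=3:; next count becomes 0; next at idx=4:; next count becomes 0; next at idx=5:; next count becomes 0; next at idx=6:; next count becomes 0; next at idx=7:; next count becomes 0; next extra becomes 0; next hits division by zero so the output is ERROR | price_opt: scale becomes 0; next ((step * base) < (2 * 7)) evaluates to true; next scale becomes 0; next ((scale - base) > (base + -1)) evaluates to true; next scale becomes 0; next count becomes 0; next at pos=2:; next count becomes 0; next at pos=3:; next count becomes 0; next at pos=4:; next count becomes 0; next at pos=5:; next count becomes 0; next at pos=6:; next count becomes 0; next at pos=7:; next count becomes 0; next extra becomes 0; next hits division by zero so the output is ERROR — matching result ERROR.
An exhaustive pass over the 56 declared inputs shows identical outputs.
verdict: equivalent
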